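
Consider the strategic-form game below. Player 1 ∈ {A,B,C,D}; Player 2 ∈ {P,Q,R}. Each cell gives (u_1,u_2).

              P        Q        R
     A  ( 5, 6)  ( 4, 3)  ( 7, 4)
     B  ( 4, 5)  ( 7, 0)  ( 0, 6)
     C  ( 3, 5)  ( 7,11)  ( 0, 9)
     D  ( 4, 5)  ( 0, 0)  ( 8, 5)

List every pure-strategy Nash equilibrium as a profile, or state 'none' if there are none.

NE set: (A,P), (C,Q), (D,R)

(A,P): NE
(A,Q): not NE [P1→C gives 7>4; P2→P gives 6>3]
(A,R): not NE [P1→D gives 8>7; P2→P gives 6>4]
(B,P): not NE [P1→A gives 5>4; P2→R gives 6>5]
(B,Q): not NE [P2→R gives 6>0]
(B,R): not NE [P1→D gives 8>0]
(C,P): not NE [P1→A gives 5>3; P2→Q gives 11>5]
(C,Q): NE
(C,R): not NE [P1→D gives 8>0; P2→Q gives 11>9]
(D,P): not NE [P1→A gives 5>4]
(D,Q): not NE [P1→C gives 7>0; P2→R gives 5>0]
(D,R): NE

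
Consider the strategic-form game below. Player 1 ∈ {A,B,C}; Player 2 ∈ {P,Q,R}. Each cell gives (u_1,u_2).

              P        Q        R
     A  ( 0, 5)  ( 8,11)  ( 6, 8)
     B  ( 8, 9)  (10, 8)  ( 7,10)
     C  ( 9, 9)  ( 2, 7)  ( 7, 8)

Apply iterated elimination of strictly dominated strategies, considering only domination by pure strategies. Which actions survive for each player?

IESDS → P1:{B,C} P2:{P,R}

P1 drop A (B beats it: P:8>0 Q:10>8 R:7>6)
P2 drop Q (P beats it: B:9>8 C:9>7)
P1→{B,C} P2→{P,R}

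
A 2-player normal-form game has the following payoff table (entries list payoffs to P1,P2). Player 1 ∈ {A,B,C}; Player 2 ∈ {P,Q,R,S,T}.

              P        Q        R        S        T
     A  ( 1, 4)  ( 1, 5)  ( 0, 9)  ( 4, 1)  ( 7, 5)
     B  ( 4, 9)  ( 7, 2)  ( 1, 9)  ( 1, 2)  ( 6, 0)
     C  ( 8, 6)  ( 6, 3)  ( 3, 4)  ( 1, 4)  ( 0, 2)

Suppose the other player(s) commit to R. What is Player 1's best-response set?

u_1(A vs R) = 0
u_1(B vs R) = 1
u_1(C vs R) = 3
max payoff 3 at {C}

BR_1 = {C}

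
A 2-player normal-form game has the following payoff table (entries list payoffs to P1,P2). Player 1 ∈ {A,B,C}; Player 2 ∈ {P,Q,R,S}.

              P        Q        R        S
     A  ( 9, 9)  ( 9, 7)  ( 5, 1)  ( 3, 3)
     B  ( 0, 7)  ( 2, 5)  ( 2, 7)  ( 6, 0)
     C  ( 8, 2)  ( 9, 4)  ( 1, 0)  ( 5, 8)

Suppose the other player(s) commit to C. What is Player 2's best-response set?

u_2(P vs C) = 2
u_2(Q vs C) = 4
u_2(R vs C) = 0
u_2(S vs C) = 8
max payoff 8 at {S}

argmax u_2 = {S}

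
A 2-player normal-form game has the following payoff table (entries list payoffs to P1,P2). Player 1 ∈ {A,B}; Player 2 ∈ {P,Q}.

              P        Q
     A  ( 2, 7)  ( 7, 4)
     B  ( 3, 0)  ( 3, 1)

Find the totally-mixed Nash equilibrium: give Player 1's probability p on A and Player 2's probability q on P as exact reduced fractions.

P1 mixes 1/4 on A; P2 mixes 4/5 on P

P1 indiff ⇒ q·2+(1-q)·7 = q·3+(1-q)·3 ⇒ q(-1) = (1-q)(-4) ⇒ q = 4/5
P2 indiff ⇒ p·7+(1-p)·0 = p·4+(1-p)·1 ⇒ p(3) = (1-p)(1) ⇒ p = 1/4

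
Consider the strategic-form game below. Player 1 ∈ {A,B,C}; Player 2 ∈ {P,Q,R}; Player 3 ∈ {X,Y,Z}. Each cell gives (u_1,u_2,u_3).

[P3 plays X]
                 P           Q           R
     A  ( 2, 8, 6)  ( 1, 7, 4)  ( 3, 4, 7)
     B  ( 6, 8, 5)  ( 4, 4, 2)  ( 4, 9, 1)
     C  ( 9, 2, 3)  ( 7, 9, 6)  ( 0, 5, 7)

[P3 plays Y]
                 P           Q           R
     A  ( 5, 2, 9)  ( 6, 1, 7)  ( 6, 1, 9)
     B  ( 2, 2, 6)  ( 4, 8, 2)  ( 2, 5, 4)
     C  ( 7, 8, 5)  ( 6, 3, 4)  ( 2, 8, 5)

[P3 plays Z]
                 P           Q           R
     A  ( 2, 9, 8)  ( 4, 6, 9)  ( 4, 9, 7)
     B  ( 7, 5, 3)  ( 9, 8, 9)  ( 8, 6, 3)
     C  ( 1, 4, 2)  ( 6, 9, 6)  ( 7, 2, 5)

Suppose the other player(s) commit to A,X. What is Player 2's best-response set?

BR_2 = {P}

u_2(P vs A,X) = 8
u_2(Q vs A,X) = 7
u_2(R vs A,X) = 4
max payoff 8 at {P}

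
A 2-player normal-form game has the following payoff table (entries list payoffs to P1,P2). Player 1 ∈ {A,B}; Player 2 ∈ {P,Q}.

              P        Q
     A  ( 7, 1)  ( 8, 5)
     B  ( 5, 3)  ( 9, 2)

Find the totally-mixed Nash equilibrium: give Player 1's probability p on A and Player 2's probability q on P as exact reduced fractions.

P1 indiff ⇒ q·7+(1-q)·8 = q·5+(1-q)·9 ⇒ q(2) = (1-q)(1) ⇒ q = 1/3
P2 indiff ⇒ p·1+(1-p)·3 = p·5+(1-p)·2 ⇒ p(-4) = (1-p)(-1) ⇒ p = 1/5

P1 mixes 1/5 on A; P2 mixes 1/3 on P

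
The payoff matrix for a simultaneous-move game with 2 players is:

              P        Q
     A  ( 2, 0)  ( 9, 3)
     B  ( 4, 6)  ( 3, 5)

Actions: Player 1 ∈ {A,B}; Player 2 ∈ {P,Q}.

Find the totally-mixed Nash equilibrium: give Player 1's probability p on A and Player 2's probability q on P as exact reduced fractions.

P1 indiff ⇒ q·2+(1-q)·9 = q·4+(1-q)·3 ⇒ q(-2) = (1-q)(-6) ⇒ q = 3/4
P2 indiff ⇒ p·0+(1-p)·6 = p·3+(1-p)·5 ⇒ p(-3) = (1-p)(-1) ⇒ p = 1/4

p=1/4, q=3/4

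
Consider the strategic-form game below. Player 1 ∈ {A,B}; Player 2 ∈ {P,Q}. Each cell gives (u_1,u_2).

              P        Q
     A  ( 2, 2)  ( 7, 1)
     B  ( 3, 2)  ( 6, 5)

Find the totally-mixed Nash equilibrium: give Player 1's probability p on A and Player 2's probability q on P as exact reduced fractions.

P1 indiff ⇒ q·2+(1-q)·7 = q·3+(1-q)·6 ⇒ q(-1) = (1-q)(-1) ⇒ q = 1/2
P2 indiff ⇒ p·2+(1-p)·2 = p·1+(1-p)·5 ⇒ p(1) = (1-p)(3) ⇒ p = 3/4

P1 mixes 3/4 on A; P2 mixes 1/2 on P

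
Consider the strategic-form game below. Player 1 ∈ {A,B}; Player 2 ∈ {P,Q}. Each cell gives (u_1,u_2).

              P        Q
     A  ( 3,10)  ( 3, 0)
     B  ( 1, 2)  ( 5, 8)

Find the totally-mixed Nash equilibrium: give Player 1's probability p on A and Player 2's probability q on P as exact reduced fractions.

P1 mixes 3/8 on A; P2 mixes 1/2 on P

P1 indiff ⇒ q·3+(1-q)·3 = q·1+(1-q)·5 ⇒ q(2) = (1-q)(2) ⇒ q = 1/2
P2 indiff ⇒ p·10+(1-p)·2 = p·0+(1-p)·8 ⇒ p(10) = (1-p)(6) ⇒ p = 3/8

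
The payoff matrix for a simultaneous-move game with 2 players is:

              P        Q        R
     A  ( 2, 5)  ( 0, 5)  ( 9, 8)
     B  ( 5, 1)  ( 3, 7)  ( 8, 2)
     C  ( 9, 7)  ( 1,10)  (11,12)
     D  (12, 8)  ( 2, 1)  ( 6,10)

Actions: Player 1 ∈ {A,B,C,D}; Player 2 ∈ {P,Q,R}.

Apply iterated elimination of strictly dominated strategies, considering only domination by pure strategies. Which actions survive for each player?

IESDS → P1:{B,C} P2:{Q,R}

P1 drop A (C beats it: P:9>2 Q:1>0 R:11>9)
P2 drop P (R beats it: B:2>1 C:12>7 D:10>8)
P1 drop D (B beats it: Q:3>2 R:8>6)
P1→{B,C} P2→{Q,R}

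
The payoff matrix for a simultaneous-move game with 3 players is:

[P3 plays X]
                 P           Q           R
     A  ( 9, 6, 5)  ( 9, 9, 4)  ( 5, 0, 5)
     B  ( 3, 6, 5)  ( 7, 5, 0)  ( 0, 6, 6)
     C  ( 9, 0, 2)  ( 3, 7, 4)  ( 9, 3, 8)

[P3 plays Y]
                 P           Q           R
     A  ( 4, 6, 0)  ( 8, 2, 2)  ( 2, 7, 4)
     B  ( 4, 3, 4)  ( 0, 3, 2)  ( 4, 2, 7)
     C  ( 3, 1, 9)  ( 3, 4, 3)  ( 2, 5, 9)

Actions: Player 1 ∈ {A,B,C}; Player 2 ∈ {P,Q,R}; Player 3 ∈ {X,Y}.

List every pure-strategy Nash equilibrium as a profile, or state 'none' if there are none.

Nash profiles: (A,Q,X)

(A,P,X): not NE [P2→Q gives 9>6]
(A,P,Y): not NE [P2→R gives 7>6; P3→X gives 5>0]
(A,Q,X): NE
(A,Q,Y): not NE [P2→R gives 7>2; P3→X gives 4>2]
(A,R,X): not NE [P1→C gives 9>5; P2→Q gives 9>0]
(A,R,Y): not NE [P1→B gives 4>2; P3→X gives 5>4]
(B,P,X): not NE [P1→C gives 9>3]
(B,P,Y): not NE [P3→X gives 5>4]
(B,Q,X): not NE [P1→A gives 9>7; P2→R gives 6>5; P3→Y gives 2>0]
(B,Q,Y): not NE [P1→A gives 8>0]
(B,R,X): not NE [P1→C gives 9>0; P3→Y gives 7>6]
(B,R,Y): not NE [P2→Q gives 3>2]
(C,P,X): not NE [P2→Q gives 7>0; P3→Y gives 9>2]
(C,P,Y): not NE [P1→B gives 4>3; P2→R gives 5>1]
(C,Q,X): not NE [P1→A gives 9>3]
(C,Q,Y): not NE [P1→A gives 8>3; P2→R gives 5>4; P3→X gives 4>3]
(C,R,X): not NE [P2→Q gives 7>3; P3→Y gives 9>8]
(C,R,Y): not NE [P1→B gives 4>2]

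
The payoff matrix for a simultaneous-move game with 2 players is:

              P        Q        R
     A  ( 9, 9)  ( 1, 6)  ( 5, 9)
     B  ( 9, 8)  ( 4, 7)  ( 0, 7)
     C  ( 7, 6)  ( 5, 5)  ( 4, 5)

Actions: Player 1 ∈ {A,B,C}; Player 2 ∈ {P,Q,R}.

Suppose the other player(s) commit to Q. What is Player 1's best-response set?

u_1(A vs Q) = 1
u_1(B vs Q) = 4
u_1(C vs Q) = 5
max payoff 5 at {C}

BR_1 = {C}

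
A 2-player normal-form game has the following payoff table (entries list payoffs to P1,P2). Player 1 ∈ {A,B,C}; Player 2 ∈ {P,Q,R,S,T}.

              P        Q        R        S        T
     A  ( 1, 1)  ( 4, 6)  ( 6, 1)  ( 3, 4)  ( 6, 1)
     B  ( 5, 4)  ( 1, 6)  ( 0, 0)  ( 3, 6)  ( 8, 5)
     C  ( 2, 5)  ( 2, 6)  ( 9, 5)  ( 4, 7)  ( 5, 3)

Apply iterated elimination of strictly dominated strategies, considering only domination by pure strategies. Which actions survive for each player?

Survivors P1:{A,C} P2:{Q,S}

P2 drop P (Q beats it: A:6>1 B:6>4 C:6>5)
P2 drop R (Q beats it: A:6>1 B:6>0 C:6>5)
P2 drop T (Q beats it: A:6>1 B:6>5 C:6>3)
P1 drop B (C beats it: Q:2>1 S:4>3)
P1→{A,C} P2→{Q,S}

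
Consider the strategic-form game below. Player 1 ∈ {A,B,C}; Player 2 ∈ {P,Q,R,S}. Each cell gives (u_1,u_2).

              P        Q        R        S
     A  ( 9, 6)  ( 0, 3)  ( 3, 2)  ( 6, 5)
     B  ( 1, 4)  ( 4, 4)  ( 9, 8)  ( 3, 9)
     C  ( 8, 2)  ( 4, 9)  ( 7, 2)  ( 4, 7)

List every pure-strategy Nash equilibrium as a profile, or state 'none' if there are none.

(A,P): NE
(A,Q): not NE [P1→C gives 4>0; P2→P gives 6>3]
(A,R): not NE [P1→B gives 9>3; P2→P gives 6>2]
(A,S): not NE [P2→P gives 6>5]
(B,P): not NE [P1→A gives 9>1; P2→S gives 9>4]
(B,Q): not NE [P2→S gives 9>4]
(B,R): not NE [P2→S gives 9>8]
(B,S): not NE [P1→A gives 6>3]
(C,P): not NE [P1→A gives 9>8; P2→Q gives 9>2]
(C,Q): NE
(C,R): not NE [P1→B gives 9>7; P2→Q gives 9>2]
(C,S): not NE [P1→A gives 6>4; P2→Q gives 9>7]

NE set: (A,P), (C,Q)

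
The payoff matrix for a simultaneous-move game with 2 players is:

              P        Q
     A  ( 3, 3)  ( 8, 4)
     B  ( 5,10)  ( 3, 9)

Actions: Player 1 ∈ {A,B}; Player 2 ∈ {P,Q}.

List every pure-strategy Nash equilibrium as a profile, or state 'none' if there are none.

Nash profiles: (A,Q), (B,P)

(A,P): not NE [P1→B gives 5>3; P2→Q gives 4>3]
(A,Q): NE
(B,P): NE
(B,Q): not NE [P1→A gives 8>3; P2→P gives 10>9]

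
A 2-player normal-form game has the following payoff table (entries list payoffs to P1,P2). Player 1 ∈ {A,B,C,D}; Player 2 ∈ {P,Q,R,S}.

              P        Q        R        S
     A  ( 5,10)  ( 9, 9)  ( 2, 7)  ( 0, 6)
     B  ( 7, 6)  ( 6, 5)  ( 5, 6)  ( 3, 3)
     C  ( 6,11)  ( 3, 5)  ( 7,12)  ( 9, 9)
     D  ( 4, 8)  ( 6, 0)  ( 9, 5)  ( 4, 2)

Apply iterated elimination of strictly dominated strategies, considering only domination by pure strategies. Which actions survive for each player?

P2 drop Q (P beats it: A:10>9 B:6>5 C:11>5 D:8>0)
P1 drop A (B beats it: P:7>5 R:5>2 S:3>0)
P2 drop S (P beats it: B:6>3 C:11>9 D:8>2)
P1→{B,C,D} P2→{P,R}

IESDS → P1:{B,C,D} P2:{P,R}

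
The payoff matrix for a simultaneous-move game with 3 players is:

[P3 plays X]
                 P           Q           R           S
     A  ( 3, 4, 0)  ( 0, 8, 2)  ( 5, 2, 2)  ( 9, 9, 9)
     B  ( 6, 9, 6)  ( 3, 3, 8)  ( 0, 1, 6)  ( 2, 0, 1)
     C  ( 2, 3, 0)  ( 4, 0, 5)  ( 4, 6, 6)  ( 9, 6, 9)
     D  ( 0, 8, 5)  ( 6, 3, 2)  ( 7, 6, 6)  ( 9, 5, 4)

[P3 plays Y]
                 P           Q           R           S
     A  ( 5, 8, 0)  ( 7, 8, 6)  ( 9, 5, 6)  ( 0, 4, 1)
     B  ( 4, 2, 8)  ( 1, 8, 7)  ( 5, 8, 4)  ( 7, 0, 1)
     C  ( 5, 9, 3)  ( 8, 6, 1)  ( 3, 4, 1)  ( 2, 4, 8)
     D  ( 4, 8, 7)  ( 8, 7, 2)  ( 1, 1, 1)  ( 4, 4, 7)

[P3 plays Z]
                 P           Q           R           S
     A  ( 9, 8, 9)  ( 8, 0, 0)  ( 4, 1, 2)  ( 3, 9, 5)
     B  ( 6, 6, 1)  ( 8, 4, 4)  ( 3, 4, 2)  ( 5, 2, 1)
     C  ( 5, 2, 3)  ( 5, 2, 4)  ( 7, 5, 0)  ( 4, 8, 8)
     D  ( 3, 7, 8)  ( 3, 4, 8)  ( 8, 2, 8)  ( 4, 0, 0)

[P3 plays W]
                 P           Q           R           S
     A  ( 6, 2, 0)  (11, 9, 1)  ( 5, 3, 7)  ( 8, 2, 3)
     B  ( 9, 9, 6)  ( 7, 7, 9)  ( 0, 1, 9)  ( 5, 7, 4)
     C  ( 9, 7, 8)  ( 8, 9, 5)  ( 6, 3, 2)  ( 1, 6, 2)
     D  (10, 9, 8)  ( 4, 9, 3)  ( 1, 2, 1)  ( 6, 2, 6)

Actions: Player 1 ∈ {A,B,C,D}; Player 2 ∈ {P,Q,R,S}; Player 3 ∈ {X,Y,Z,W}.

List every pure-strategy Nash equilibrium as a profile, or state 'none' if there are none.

Nash profiles: (A,S,X), (C,S,X), (D,P,W)

(A,P,X): not NE [P1→B gives 6>3; P2→S gives 9>4; P3→Z gives 9>0]
(A,P,Y): not NE [P3→Z gives 9>0]
(A,P,Z): not NE [P2→S gives 9>8]
(A,P,W): not NE [P1→D gives 10>6; P2→Q gives 9>2; P3→Z gives 9>0]
(A,Q,X): not NE [P1→D gives 6>0; P2→S gives 9>8; P3→Y gives 6>2]
(A,Q,Y): not NE [P1→D gives 8>7]
(A,Q,Z): not NE [P2→S gives 9>0; P3→Y gives 6>0]
(A,Q,W): not NE [P3→Y gives 6>1]
(A,R,X): not NE [P1→D gives 7>5; P2→S gives 9>2; P3→W gives 7>2]
(A,R,Y): not NE [P2→Q gives 8>5; P3→W gives 7>6]
(A,R,Z): not NE [P1→D gives 8>4; P2→S gives 9>1; P3→W gives 7>2]
(A,R,W): not NE [P1→C gives 6>5; P2→Q gives 9>3]
(A,S,X): NE
(A,S,Y): not NE [P1→B gives 7>0; P2→Q gives 8>4; P3→X gives 9>1]
(A,S,Z): not NE [P1→B gives 5>3; P3→X gives 9>5]
(A,S,W): not NE [P2→Q gives 9>2; P3→X gives 9>3]
(B,P,X): not NE [P3→Y gives 8>6]
(B,P,Y): not NE [P1→C gives 5>4; P2→R gives 8>2]
(B,P,Z): not NE [P1→A gives 9>6; P3→Y gives 8>1]
(B,P,W): not NE [P1→D gives 10>9; P3→Y gives 8>6]
(B,Q,X): not NE [P1→D gives 6>3; P2→P gives 9>3; P3→W gives 9>8]
(B,Q,Y): not NE [P1→D gives 8>1; P3→W gives 9>7]
(B,Q,Z): not NE [P2→P gives 6>4; P3→W gives 9>4]
(B,Q,W): not NE [P1→A gives 11>7; P2→P gives 9>7]
(B,R,X): not NE [P1→D gives 7>0; P2→P gives 9>1; P3→W gives 9>6]
(B,R,Y): not NE [P1→A gives 9>5; P3→W gives 9>4]
(B,R,Z): not NE [P1→D gives 8>3; P2→P gives 6>4; P3→W gives 9>2]
(B,R,W): not NE [P1→C gives 6>0; P2→P gives 9>1]
(B,S,X): not NE [P1→D gives 9>2; P2→P gives 9>0; P3→W gives 4>1]
(B,S,Y): not NE [P2→R gives 8>0; P3→W gives 4>1]
(B,S,Z): not NE [P2→P gives 6>2; P3→W gives 4>1]
(B,S,W): not NE [P1→A gives 8>5; P2→P gives 9>7]
(C,P,X): not NE [P1→B gives 6>2; P2→S gives 6>3; P3→W gives 8>0]
(C,P,Y): not NE [P3→W gives 8>3]
(C,P,Z): not NE [P1→A gives 9>5; P2→S gives 8>2; P3→W gives 8>3]
(C,P,W): not NE [P1→D gives 10>9; P2→Q gives 9>7]
(C,Q,X): not NE [P1→D gives 6>4; P2→S gives 6>0]
(C,Q,Y): not NE [P2→P gives 9>6; P3→W gives 5>1]
(C,Q,Z): not NE [P1→B gives 8>5; P2→S gives 8>2; P3→W gives 5>4]
(C,Q,W): not NE [P1→A gives 11>8]
(C,R,X): not NE [P1→D gives 7>4]
(C,R,Y): not NE [P1→A gives 9>3; P2→P gives 9>4; P3→X gives 6>1]
(C,R,Z): not NE [P1→D gives 8>7; P2→S gives 8>5; P3→X gives 6>0]
(C,R,W): not NE [P2→Q gives 9>3; P3→X gives 6>2]
(C,S,X): NE
(C,S,Y): not NE [P1→B gives 7>2; P2→P gives 9>4; P3→X gives 9>8]
(C,S,Z): not NE [P1→B gives 5>4; P3→X gives 9>8]
(C,S,W): not NE [P1→A gives 8>1; P2→Q gives 9>6; P3→X gives 9>2]
(D,P,X): not NE [P1→B gives 6>0; P3→W gives 8>5]
(D,P,Y): not NE [P1→C gives 5>4; P3→W gives 8>7]
(D,P,Z): not NE [P1→A gives 9>3]
(D,P,W): NE
(D,Q,X): not NE [P2→P gives 8>3; P3→Z gives 8>2]
(D,Q,Y): not NE [P2→P gives 8>7; P3→Z gives 8>2]
(D,Q,Z): not NE [P1→B gives 8>3; P2→P gives 7>4]
(D,Q,W): not NE [P1→A gives 11>4; P3→Z gives 8>3]
(D,R,X): not NE [P2→P gives 8>6; P3→Z gives 8>6]
(D,R,Y): not NE [P1→A gives 9>1; P2→P gives 8>1; P3→Z gives 8>1]
(D,R,Z): not NE [P2→P gives 7>2]
(D,R,W): not NE [P1→C gives 6>1; P2→Q gives 9>2; P3→Z gives 8>1]
(D,S,X): not NE [P2→P gives 8>5; P3→Y gives 7>4]
(D,S,Y): not NE [P1→B gives 7>4; P2→P gives 8>4]
(D,S,Z): not NE [P1→B gives 5>4; P2→P gives 7>0; P3→Y gives 7>0]
(D,S,W): not NE [P1→A gives 8>6; P2→Q gives 9>2; P3→Y gives 7>6]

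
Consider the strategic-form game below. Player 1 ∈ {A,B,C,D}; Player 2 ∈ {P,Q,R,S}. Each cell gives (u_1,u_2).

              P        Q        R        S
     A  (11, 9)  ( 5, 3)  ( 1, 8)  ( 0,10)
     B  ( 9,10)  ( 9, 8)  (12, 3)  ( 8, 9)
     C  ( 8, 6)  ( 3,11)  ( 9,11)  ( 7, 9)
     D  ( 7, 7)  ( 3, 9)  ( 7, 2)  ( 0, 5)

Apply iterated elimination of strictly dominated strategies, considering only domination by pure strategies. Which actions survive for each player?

IESDS → P1:{A,B} P2:{P,S}

P1 drop C (B beats it: P:9>8 Q:9>3 R:12>9 S:8>7)
P1 drop D (B beats it: P:9>7 Q:9>3 R:12>7 S:8>0)
P2 drop Q (P beats it: A:9>3 B:10>8)
P2 drop R (P beats it: A:9>8 B:10>3)
P1→{A,B} P2→{P,S}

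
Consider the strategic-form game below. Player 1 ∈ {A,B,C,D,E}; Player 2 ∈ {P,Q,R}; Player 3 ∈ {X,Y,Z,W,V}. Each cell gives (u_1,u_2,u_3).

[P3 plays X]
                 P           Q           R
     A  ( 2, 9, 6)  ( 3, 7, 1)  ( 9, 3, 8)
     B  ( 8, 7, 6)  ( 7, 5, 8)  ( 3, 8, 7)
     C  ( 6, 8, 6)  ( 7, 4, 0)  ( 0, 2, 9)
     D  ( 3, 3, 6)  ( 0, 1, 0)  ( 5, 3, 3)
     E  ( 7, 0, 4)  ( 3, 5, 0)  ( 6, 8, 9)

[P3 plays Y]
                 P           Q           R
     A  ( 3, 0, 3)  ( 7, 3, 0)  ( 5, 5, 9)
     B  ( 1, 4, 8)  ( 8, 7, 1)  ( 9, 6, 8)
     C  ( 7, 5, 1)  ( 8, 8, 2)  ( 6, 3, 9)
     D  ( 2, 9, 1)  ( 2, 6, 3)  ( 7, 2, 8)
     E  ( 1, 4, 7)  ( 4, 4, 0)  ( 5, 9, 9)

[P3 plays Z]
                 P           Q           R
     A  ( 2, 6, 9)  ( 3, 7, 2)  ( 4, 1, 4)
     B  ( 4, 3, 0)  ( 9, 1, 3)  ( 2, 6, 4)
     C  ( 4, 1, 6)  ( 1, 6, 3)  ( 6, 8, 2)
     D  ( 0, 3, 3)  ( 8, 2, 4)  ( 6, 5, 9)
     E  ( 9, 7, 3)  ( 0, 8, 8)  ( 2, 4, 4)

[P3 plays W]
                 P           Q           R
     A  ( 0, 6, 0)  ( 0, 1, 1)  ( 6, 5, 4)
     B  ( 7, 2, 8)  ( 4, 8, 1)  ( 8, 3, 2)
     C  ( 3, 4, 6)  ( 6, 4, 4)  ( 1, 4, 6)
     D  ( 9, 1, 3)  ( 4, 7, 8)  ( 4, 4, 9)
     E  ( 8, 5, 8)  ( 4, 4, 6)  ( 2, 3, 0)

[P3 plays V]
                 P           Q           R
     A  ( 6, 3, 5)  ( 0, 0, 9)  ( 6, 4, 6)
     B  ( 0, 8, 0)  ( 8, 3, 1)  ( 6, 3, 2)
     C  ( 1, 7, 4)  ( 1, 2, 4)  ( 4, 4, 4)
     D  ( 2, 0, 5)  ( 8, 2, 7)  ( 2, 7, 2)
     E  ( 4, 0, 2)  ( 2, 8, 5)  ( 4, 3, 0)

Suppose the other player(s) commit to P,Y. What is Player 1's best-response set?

u_1(A vs P,Y) = 3
u_1(B vs P,Y) = 1
u_1(C vs P,Y) = 7
u_1(D vs P,Y) = 2
u_1(E vs P,Y) = 1
max payoff 7 at {C}

P1 best: {C}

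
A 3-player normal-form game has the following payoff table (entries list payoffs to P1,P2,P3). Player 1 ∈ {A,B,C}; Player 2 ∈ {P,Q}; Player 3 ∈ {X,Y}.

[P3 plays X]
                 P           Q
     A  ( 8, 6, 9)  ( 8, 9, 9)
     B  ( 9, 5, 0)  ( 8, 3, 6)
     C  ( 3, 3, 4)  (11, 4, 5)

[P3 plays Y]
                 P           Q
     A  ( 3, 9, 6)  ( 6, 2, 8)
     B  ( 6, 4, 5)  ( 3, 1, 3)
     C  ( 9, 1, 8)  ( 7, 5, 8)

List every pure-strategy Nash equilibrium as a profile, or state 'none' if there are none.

PSNE = {(C,Q,Y)}

(A,P,X): not NE [P1→B gives 9>8; P2→Q gives 9>6]
(A,P,Y): not NE [P1→C gives 9>3; P3→X gives 9>6]
(A,Q,X): not NE [P1→C gives 11>8]
(A,Q,Y): not NE [P1→C gives 7>6; P2→P gives 9>2; P3→X gives 9>8]
(B,P,X): not NE [P3→Y gives 5>0]
(B,P,Y): not NE [P1→C gives 9>6]
(B,Q,X): not NE [P1→C gives 11>8; P2→P gives 5>3]
(B,Q,Y): not NE [P1→C gives 7>3; P2→P gives 4>1; P3→X gives 6>3]
(C,P,X): not NE [P1→B gives 9>3; P2→Q gives 4>3; P3→Y gives 8>4]
(C,P,Y): not NE [P2→Q gives 5>1]
(C,Q,X): not NE [P3→Y gives 8>5]
(C,Q,Y): NE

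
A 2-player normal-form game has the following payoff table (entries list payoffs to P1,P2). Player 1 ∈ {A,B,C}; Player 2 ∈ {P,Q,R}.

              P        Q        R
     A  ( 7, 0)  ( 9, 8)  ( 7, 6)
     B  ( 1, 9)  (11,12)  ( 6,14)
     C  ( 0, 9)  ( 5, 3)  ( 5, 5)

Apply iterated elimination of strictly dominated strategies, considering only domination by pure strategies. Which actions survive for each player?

P1 drop C (A beats it: P:7>0 Q:9>5 R:7>5)
P2 drop P (Q beats it: A:8>0 B:12>9)
P1→{A,B} P2→{Q,R}

Survivors P1:{A,B} P2:{Q,R}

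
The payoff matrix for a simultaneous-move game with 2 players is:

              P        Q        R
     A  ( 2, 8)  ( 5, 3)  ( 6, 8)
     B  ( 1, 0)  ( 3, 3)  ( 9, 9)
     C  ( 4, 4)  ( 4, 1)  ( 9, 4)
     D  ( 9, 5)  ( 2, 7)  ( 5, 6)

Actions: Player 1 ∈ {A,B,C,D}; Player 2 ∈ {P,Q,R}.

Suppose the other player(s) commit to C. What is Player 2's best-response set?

P2 best: {P,R}

u_2(P vs C) = 4
u_2(Q vs C) = 1
u_2(R vs C) = 4
max payoff 4 at {P,R}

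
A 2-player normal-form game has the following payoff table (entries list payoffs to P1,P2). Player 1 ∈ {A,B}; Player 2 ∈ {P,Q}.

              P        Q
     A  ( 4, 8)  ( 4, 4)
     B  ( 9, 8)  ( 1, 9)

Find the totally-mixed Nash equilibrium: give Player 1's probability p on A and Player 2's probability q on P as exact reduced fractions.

p=1/5, q=3/8

P1 indiff ⇒ q·4+(1-q)·4 = q·9+(1-q)·1 ⇒ q(-5) = (1-q)(-3) ⇒ q = 3/8
P2 indiff ⇒ p·8+(1-p)·8 = p·4+(1-p)·9 ⇒ p(4) = (1-p)(1) ⇒ p = 1/5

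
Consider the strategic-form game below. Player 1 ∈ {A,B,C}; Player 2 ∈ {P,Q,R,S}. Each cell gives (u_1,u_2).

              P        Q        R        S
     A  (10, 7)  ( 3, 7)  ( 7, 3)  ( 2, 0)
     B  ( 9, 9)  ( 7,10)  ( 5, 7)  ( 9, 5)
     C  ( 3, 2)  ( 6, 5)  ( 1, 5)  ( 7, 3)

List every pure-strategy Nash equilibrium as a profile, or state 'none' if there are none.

(A,P): NE
(A,Q): not NE [P1→B gives 7>3]
(A,R): not NE [P2→Q gives 7>3]
(A,S): not NE [P1→B gives 9>2; P2→Q gives 7>0]
(B,P): not NE [P1→A gives 10>9; P2→Q gives 10>9]
(B,Q): NE
(B,R): not NE [P1→A gives 7>5; P2→Q gives 10>7]
(B,S): not NE [P2→Q gives 10>5]
(C,P): not NE [P1→A gives 10>3; P2→R gives 5>2]
(C,Q): not NE [P1→B gives 7>6]
(C,R): not NE [P1→A gives 7>1]
(C,S): not NE [P1→B gives 9>7; P2→R gives 5>3]

Nash profiles: (A,P), (B,Q)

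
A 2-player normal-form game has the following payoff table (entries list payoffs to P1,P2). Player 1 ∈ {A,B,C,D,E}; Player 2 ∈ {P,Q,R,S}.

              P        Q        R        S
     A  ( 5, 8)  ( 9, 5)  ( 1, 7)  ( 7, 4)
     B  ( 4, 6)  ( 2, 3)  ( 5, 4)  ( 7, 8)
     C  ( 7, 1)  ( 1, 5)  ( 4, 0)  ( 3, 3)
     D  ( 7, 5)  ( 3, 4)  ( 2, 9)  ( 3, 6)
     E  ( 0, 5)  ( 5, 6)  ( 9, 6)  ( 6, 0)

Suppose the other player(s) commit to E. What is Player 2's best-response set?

P2 best: {Q,R}

u_2(P vs E) = 5
u_2(Q vs E) = 6
u_2(R vs E) = 6
u_2(S vs E) = 0
max payoff 6 at {Q,R}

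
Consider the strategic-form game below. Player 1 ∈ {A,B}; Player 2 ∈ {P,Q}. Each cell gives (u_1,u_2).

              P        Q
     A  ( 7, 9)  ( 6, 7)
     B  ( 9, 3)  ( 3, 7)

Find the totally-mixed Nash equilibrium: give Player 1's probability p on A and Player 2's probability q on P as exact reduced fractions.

P1 mixes 2/3 on A; P2 mixes 3/5 on P

P1 indiff ⇒ q·7+(1-q)·6 = q·9+(1-q)·3 ⇒ q(-2) = (1-q)(-3) ⇒ q = 3/5
P2 indiff ⇒ p·9+(1-p)·3 = p·7+(1-p)·7 ⇒ p(2) = (1-p)(4) ⇒ p = 2/3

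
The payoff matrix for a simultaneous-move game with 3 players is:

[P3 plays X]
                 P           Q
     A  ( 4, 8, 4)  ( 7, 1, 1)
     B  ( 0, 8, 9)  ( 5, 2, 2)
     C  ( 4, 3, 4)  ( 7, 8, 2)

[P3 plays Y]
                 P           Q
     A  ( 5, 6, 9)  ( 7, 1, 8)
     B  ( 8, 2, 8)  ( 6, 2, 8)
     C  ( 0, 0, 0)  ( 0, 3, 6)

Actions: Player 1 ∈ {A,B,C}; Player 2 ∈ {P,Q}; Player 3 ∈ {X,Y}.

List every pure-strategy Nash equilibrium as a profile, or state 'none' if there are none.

Equilibria: none

(A,P,X): not NE [P3→Y gives 9>4]
(A,P,Y): not NE [P1→B gives 8>5]
(A,Q,X): not NE [P2→P gives 8>1; P3→Y gives 8>1]
(A,Q,Y): not NE [P2→P gives 6>1]
(B,P,X): not NE [P1→C gives 4>0]
(B,P,Y): not NE [P3→X gives 9>8]
(B,Q,X): not NE [P1→C gives 7>5; P2→P gives 8>2; P3→Y gives 8>2]
(B,Q,Y): not NE [P1→A gives 7>6]
(C,P,X): not NE [P2→Q gives 8>3]
(C,P,Y): not NE [P1→B gives 8>0; P2→Q gives 3>0; P3→X gives 4>0]
(C,Q,X): not NE [P3→Y gives 6>2]
(C,Q,Y): not NE [P1→A gives 7>0]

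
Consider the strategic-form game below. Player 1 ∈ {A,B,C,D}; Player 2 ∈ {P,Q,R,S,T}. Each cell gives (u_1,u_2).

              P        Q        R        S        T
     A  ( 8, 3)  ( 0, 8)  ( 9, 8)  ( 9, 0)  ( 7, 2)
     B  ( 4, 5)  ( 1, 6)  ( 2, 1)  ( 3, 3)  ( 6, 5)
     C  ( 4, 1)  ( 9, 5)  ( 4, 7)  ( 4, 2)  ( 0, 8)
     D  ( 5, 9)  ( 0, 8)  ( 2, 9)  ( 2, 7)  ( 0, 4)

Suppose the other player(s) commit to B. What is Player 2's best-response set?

u_2(P vs B) = 5
u_2(Q vs B) = 6
u_2(R vs B) = 1
u_2(S vs B) = 3
u_2(T vs B) = 5
max payoff 6 at {Q}

BR_2 = {Q}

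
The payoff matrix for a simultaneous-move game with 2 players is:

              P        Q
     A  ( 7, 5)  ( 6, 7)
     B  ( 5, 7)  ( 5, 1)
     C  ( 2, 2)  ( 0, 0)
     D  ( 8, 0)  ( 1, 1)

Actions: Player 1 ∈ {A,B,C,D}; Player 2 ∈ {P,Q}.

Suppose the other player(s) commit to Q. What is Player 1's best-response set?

u_1(A vs Q) = 6
u_1(B vs Q) = 5
u_1(C vs Q) = 0
u_1(D vs Q) = 1
max payoff 6 at {A}

argmax u_1 = {A}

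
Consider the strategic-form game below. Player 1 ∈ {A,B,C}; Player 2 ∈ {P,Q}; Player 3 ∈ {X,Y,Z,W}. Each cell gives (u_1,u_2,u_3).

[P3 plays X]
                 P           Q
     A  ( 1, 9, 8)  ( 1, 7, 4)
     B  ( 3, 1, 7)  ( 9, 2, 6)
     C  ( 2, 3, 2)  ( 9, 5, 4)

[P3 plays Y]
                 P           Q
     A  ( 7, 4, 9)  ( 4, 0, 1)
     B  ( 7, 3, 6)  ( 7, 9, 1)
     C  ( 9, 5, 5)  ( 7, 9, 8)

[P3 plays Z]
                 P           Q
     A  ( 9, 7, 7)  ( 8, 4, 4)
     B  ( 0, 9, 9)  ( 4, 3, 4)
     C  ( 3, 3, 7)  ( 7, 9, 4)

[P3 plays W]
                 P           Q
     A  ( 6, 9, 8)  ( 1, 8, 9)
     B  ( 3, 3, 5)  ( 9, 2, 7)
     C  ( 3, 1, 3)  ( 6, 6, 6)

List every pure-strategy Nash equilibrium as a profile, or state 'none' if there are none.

NE set: (C,Q,Y)

(A,P,X): not NE [P1→B gives 3>1; P3→Y gives 9>8]
(A,P,Y): not NE [P1→C gives 9>7]
(A,P,Z): not NE [P3→Y gives 9>7]
(A,P,W): not NE [P3→Y gives 9>8]
(A,Q,X): not NE [P1→C gives 9>1; P2→P gives 9>7; P3→W gives 9>4]
(A,Q,Y): not NE [P1→C gives 7>4; P2→P gives 4>0; P3→W gives 9>1]
(A,Q,Z): not NE [P2→P gives 7>4; P3→W gives 9>4]
(A,Q,W): not NE [P1→B gives 9>1; P2→P gives 9>8]
(B,P,X): not NE [P2→Q gives 2>1; P3→Z gives 9>7]
(B,P,Y): not NE [P1→C gives 9>7; P2→Q gives 9>3; P3→Z gives 9>6]
(B,P,Z): not NE [P1→A gives 9>0]
(B,P,W): not NE [P1→A gives 6>3; P3→Z gives 9>5]
(B,Q,X): not NE [P3→W gives 7>6]
(B,Q,Y): not NE [P3→W gives 7>1]
(B,Q,Z): not NE [P1→A gives 8>4; P2→P gives 9>3; P3→W gives 7>4]
(B,Q,W): not NE [P2→P gives 3>2]
(C,P,X): not NE [P1→B gives 3>2; P2→Q gives 5>3; P3→Z gives 7>2]
(C,P,Y): not NE [P2→Q gives 9>5; P3→Z gives 7>5]
(C,P,Z): not NE [P1→A gives 9>3; P2→Q gives 9>3]
(C,P,W): not NE [P1→A gives 6>3; P2→Q gives 6>1; P3→Z gives 7>3]
(C,Q,X): not NE [P3→Y gives 8>4]
(C,Q,Y): NE
(C,Q,Z): not NE [P1→A gives 8>7; P3→Y gives 8>4]
(C,Q,W): not NE [P1→B gives 9>6; P3→Y gives 8>6]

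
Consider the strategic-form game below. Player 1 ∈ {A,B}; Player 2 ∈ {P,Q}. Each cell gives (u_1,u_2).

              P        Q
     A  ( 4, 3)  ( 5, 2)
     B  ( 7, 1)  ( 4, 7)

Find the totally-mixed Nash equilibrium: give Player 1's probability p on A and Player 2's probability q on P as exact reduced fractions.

P1 indiff ⇒ q·4+(1-q)·5 = q·7+(1-q)·4 ⇒ q(-3) = (1-q)(-1) ⇒ q = 1/4
P2 indiff ⇒ p·3+(1-p)·1 = p·2+(1-p)·7 ⇒ p(1) = (1-p)(6) ⇒ p = 6/7

(p,q) = (6/7, 1/4)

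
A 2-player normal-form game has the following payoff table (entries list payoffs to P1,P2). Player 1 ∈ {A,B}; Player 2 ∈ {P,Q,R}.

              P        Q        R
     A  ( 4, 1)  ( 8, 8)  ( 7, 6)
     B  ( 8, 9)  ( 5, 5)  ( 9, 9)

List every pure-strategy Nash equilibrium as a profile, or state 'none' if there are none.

PSNE = {(A,Q), (B,P), (B,R)}

(A,P): not NE [P1→B gives 8>4; P2→Q gives 8>1]
(A,Q): NE
(A,R): not NE [P1→B gives 9>7; P2→Q gives 8>6]
(B,P): NE
(B,Q): not NE [P1→A gives 8>5; P2→R gives 9>5]
(B,R): NE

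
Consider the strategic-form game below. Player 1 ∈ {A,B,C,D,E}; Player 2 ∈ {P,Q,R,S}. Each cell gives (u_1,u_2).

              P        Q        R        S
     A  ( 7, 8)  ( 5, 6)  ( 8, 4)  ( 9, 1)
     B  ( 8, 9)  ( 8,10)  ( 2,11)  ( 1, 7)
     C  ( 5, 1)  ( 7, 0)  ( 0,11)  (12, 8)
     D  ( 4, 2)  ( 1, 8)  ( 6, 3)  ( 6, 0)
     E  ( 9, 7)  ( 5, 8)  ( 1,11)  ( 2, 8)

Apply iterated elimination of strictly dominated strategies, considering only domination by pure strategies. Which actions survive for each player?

P1 drop D (A beats it: P:7>4 Q:5>1 R:8>6 S:9>6)
P2 drop S (R beats it: A:4>1 B:11>7 C:11>8 E:11>8)
P1 drop C (B beats it: P:8>5 Q:8>7 R:2>0)
P1→{A,B,E} P2→{P,Q,R}

IESDS → P1:{A,B,E} P2:{P,Q,R}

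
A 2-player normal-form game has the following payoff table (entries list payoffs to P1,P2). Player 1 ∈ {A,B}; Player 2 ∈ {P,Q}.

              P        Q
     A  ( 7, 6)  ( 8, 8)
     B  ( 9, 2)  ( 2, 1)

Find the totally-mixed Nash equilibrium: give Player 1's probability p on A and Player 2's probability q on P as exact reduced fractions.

(p,q) = (1/3, 3/4)

P1 indiff ⇒ q·7+(1-q)·8 = q·9+(1-q)·2 ⇒ q(-2) = (1-q)(-6) ⇒ q = 3/4
P2 indiff ⇒ p·6+(1-p)·2 = p·8+(1-p)·1 ⇒ p(-2) = (1-p)(-1) ⇒ p = 1/3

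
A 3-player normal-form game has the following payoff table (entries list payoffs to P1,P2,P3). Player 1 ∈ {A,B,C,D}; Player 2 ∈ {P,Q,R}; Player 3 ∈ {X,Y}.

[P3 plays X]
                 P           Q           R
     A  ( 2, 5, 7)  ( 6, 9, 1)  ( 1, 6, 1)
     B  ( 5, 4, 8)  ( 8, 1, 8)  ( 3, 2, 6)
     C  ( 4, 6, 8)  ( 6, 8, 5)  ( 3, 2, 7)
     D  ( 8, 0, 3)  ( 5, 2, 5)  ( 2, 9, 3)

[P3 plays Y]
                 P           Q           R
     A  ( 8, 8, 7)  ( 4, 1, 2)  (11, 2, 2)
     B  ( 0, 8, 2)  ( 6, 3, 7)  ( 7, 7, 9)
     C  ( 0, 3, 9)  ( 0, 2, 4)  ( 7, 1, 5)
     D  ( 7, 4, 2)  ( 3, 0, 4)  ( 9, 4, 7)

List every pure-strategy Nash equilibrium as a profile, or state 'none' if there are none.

Nash profiles: (A,P,Y)

(A,P,X): not NE [P1→D gives 8>2; P2→Q gives 9>5]
(A,P,Y): NE
(A,Q,X): not NE [P1→B gives 8>6; P3→Y gives 2>1]
(A,Q,Y): not NE [P1→B gives 6>4; P2→P gives 8>1]
(A,R,X): not NE [P1→C gives 3>1; P2→Q gives 9>6; P3→Y gives 2>1]
(A,R,Y): not NE [P2→P gives 8>2]
(B,P,X): not NE [P1→D gives 8>5]
(B,P,Y): not NE [P1→A gives 8>0; P3→X gives 8>2]
(B,Q,X): not NE [P2→P gives 4>1]
(B,Q,Y): not NE [P2→P gives 8>3; P3→X gives 8>7]
(B,R,X): not NE [P2→P gives 4>2; P3→Y gives 9>6]
(B,R,Y): not NE [P1→A gives 11>7; P2→P gives 8>7]
(C,P,X): not NE [P1→D gives 8>4; P2→Q gives 8>6; P3→Y gives 9>8]
(C,P,Y): not NE [P1→A gives 8>0]
(C,Q,X): not NE [P1→B gives 8>6]
(C,Q,Y): not NE [P1→B gives 6>0; P2→P gives 3>2; P3→X gives 5>4]
(C,R,X): not NE [P2→Q gives 8>2]
(C,R,Y): not NE [P1→A gives 11>7; P2→P gives 3>1; P3→X gives 7>5]
(D,P,X): not NE [P2→R gives 9>0]
(D,P,Y): not NE [P1→A gives 8>7; P3→X gives 3>2]
(D,Q,X): not NE [P1→B gives 8>5; P2→R gives 9>2]
(D,Q,Y): not NE [P1→B gives 6>3; P2→R gives 4>0; P3→X gives 5>4]
(D,R,X): not NE [P1→C gives 3>2; P3→Y gives 7>3]
(D,R,Y): not NE [P1→A gives 11>9]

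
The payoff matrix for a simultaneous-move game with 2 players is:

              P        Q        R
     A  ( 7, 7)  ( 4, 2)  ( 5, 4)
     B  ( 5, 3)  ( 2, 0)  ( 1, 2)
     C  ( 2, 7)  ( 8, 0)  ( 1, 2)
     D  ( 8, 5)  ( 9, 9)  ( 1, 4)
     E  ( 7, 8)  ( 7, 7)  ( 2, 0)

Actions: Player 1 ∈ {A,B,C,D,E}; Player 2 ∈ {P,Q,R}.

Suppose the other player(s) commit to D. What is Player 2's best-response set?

P2 best: {Q}

u_2(P vs D) = 5
u_2(Q vs D) = 9
u_2(R vs D) = 4
max payoff 9 at {Q}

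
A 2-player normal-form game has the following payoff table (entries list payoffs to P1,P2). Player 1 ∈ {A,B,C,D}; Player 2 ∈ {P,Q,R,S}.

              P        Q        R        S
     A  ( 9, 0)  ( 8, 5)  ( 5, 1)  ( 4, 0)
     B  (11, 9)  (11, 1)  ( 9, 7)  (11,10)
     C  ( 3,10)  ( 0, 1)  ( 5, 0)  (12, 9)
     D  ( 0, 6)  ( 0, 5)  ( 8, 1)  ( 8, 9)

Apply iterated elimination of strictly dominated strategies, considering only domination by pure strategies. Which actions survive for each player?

Survivors P1:{B,C} P2:{P,S}

P1 drop A (B beats it: P:11>9 Q:11>8 R:9>5 S:11>4)
P1 drop D (B beats it: P:11>0 Q:11>0 R:9>8 S:11>8)
P2 drop Q (P beats it: B:9>1 C:10>1)
P2 drop R (P beats it: B:9>7 C:10>0)
P1→{B,C} P2→{P,S}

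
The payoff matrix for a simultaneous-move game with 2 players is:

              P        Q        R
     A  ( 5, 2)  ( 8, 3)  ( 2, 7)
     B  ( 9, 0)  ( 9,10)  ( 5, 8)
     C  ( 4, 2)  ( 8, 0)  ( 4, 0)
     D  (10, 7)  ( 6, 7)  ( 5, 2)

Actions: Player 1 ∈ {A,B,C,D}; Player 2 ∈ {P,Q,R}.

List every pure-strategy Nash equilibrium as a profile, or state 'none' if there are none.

(A,P): not NE [P1→D gives 10>5; P2→R gives 7>2]
(A,Q): not NE [P1→B gives 9>8; P2→R gives 7>3]
(A,R): not NE [P1→D gives 5>2]
(B,P): not NE [P1→D gives 10>9; P2→Q gives 10>0]
(B,Q): NE
(B,R): not NE [P2→Q gives 10>8]
(C,P): not NE [P1→D gives 10>4]
(C,Q): not NE [P1→B gives 9>8; P2→P gives 2>0]
(C,R): not NE [P1→D gives 5>4; P2→P gives 2>0]
(D,P): NE
(D,Q): not NE [P1→B gives 9>6]
(D,R): not NE [P2→Q gives 7>2]

PSNE = {(B,Q), (D,P)}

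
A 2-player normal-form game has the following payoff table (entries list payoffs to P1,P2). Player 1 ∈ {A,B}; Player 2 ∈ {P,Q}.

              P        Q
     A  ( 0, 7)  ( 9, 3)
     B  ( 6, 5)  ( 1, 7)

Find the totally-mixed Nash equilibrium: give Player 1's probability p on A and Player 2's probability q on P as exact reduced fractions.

P1 indiff ⇒ q·0+(1-q)·9 = q·6+(1-q)·1 ⇒ q(-6) = (1-q)(-8) ⇒ q = 4/7
P2 indiff ⇒ p·7+(1-p)·5 = p·3+(1-p)·7 ⇒ p(4) = (1-p)(2) ⇒ p = 1/3

(p,q) = (1/3, 4/7)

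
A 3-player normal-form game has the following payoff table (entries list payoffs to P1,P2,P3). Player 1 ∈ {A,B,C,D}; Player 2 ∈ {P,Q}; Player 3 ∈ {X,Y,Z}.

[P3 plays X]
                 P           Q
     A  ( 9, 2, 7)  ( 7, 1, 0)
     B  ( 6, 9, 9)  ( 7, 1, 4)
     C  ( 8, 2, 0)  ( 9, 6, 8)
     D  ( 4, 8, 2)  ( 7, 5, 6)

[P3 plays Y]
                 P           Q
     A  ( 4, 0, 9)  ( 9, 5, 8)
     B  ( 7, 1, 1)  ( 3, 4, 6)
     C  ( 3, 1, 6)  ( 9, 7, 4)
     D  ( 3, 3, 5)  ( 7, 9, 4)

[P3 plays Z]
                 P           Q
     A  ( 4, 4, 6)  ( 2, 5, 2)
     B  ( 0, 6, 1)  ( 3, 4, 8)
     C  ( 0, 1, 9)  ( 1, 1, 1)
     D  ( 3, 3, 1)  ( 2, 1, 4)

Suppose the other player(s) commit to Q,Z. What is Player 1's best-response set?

argmax u_1 = {B}

u_1(A vs Q,Z) = 2
u_1(B vs Q,Z) = 3
u_1(C vs Q,Z) = 1
u_1(D vs Q,Z) = 2
max payoff 3 at {B}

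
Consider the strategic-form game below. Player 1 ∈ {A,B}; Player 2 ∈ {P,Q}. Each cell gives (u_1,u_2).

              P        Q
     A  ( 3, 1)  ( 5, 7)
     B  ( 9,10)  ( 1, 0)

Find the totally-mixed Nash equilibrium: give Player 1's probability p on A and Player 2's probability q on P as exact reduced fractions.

p=5/8, q=2/5

P1 indiff ⇒ q·3+(1-q)·5 = q·9+(1-q)·1 ⇒ q(-6) = (1-q)(-4) ⇒ q = 2/5
P2 indiff ⇒ p·1+(1-p)·10 = p·7+(1-p)·0 ⇒ p(-6) = (1-p)(-10) ⇒ p = 5/8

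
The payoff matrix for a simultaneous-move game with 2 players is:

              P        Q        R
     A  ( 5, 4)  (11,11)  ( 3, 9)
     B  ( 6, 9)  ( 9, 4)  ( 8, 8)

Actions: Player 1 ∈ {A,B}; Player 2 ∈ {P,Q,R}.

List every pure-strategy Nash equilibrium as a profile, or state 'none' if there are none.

(A,P): not NE [P1→B gives 6>5; P2→Q gives 11>4]
(A,Q): NE
(A,R): not NE [P1→B gives 8>3; P2→Q gives 11>9]
(B,P): NE
(B,Q): not NE [P1→A gives 11>9; P2→P gives 9>4]
(B,R): not NE [P2→P gives 9>8]

NE set: (A,Q), (B,P)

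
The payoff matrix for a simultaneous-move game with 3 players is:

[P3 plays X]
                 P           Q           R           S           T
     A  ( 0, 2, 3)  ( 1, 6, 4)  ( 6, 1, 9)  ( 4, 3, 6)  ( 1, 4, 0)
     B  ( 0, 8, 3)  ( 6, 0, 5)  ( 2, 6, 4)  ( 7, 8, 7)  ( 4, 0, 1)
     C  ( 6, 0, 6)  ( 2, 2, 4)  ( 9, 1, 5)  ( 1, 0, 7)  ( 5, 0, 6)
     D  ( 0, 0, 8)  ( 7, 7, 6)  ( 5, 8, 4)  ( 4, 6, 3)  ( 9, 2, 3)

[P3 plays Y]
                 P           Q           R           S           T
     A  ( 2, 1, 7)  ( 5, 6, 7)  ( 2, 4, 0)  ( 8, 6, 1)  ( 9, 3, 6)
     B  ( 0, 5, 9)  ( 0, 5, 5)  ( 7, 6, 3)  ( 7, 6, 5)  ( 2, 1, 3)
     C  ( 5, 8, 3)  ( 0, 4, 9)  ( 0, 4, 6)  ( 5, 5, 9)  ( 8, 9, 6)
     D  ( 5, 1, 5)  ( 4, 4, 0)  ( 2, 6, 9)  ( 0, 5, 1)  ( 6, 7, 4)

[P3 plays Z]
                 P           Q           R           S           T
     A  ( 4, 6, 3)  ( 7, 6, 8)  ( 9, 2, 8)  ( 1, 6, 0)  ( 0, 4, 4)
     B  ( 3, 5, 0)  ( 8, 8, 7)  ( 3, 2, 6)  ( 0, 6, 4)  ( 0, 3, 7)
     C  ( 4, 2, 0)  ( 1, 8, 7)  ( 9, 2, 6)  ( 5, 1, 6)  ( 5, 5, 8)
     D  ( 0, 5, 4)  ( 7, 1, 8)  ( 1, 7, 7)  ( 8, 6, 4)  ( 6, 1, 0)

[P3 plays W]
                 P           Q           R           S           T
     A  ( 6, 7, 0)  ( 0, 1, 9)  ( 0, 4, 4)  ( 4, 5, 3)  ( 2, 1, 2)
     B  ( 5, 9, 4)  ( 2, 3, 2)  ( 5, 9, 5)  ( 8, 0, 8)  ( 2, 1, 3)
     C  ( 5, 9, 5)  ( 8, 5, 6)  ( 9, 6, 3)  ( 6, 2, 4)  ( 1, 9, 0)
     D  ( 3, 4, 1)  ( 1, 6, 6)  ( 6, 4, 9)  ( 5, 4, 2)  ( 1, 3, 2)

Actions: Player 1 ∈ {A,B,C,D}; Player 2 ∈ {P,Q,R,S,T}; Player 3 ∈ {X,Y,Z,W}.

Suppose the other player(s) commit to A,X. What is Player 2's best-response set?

P2 best: {Q}

u_2(P vs A,X) = 2
u_2(Q vs A,X) = 6
u_2(R vs A,X) = 1
u_2(S vs A,X) = 3
u_2(T vs A,X) = 4
max payoff 6 at {Q}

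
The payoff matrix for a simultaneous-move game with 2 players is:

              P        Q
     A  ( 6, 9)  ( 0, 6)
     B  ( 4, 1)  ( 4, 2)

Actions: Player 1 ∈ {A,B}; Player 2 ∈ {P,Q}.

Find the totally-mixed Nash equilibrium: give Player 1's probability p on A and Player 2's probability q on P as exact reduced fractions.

(p,q) = (1/4, 2/3)

P1 indiff ⇒ q·6+(1-q)·0 = q·4+(1-q)·4 ⇒ q(2) = (1-q)(4) ⇒ q = 2/3
P2 indiff ⇒ p·9+(1-p)·1 = p·6+(1-p)·2 ⇒ p(3) = (1-p)(1) ⇒ p = 1/4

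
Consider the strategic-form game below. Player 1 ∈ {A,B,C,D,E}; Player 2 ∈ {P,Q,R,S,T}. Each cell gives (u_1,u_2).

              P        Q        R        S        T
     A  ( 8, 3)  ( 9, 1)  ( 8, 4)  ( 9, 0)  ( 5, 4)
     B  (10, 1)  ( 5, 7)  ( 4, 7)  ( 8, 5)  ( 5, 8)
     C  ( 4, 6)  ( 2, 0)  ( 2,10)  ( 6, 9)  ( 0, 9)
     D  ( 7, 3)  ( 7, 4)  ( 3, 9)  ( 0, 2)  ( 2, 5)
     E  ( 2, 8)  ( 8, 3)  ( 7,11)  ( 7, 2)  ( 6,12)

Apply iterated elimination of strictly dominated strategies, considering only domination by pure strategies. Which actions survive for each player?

P1 drop C (A beats it: P:8>4 Q:9>2 R:8>2 S:9>6 T:5>0)
P1 drop D (A beats it: P:8>7 Q:9>7 R:8>3 S:9>0 T:5>2)
P2 drop P (R beats it: A:4>3 B:7>1 E:11>8)
P2 drop Q (T beats it: A:4>1 B:8>7 E:12>3)
P2 drop S (R beats it: A:4>0 B:7>5 E:11>2)
P1 drop B (E beats it: R:7>4 T:6>5)
P1→{A,E} P2→{R,T}

Remaining: P1:{A,E} P2:{R,T}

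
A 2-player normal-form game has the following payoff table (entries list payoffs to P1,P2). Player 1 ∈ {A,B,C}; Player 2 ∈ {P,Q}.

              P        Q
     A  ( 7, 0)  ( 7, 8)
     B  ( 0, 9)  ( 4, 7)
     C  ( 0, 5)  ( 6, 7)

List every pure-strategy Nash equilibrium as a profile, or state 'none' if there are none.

PSNE = {(A,Q)}

(A,P): not NE [P2→Q gives 8>0]
(A,Q): NE
(B,P): not NE [P1→A gives 7>0]
(B,Q): not NE [P1→A gives 7>4; P2→P gives 9>7]
(C,P): not NE [P1→A gives 7>0; P2→Q gives 7>5]
(C,Q): not NE [P1→A gives 7>6]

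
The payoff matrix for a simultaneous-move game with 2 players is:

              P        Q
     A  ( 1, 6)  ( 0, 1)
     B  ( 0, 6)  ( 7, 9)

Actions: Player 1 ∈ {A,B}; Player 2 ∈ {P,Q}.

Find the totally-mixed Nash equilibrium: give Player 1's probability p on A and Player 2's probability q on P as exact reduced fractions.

P1 indiff ⇒ q·1+(1-q)·0 = q·0+(1-q)·7 ⇒ q(1) = (1-q)(7) ⇒ q = 7/8
P2 indiff ⇒ p·6+(1-p)·6 = p·1+(1-p)·9 ⇒ p(5) = (1-p)(3) ⇒ p = 3/8

(p,q) = (3/8, 7/8)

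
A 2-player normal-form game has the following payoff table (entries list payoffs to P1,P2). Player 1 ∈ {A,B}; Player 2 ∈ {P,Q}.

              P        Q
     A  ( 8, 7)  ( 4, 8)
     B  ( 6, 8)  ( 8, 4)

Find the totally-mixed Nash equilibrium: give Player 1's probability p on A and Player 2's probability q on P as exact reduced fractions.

P1 indiff ⇒ q·8+(1-q)·4 = q·6+(1-q)·8 ⇒ q(2) = (1-q)(4) ⇒ q = 2/3
P2 indiff ⇒ p·7+(1-p)·8 = p·8+(1-p)·4 ⇒ p(-1) = (1-p)(-4) ⇒ p = 4/5

p=4/5, q=2/3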